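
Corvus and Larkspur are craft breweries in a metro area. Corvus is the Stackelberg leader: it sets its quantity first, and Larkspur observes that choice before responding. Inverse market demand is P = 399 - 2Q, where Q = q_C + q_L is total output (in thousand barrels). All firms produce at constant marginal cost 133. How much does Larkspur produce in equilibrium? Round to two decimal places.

33.25

The follower Larkspur best-responds to any q_C: π_L = (399 - 2Q)q_L - 133q_L.
Follower FOC: 266 - 2q_C - 4q_L = 0, so q_L(q_C) = (266 - 2q_C)/4.
Corvus substitutes q_L(q_C) into its own profit: π_C = q_C(399 - 2q_C - (266 - 2q_C)/2) - 133q_C = (266 - q_C)q_C - 133q_C.
The leader's first-order condition 133 - 2q_C = 0 yields q_C = 133/2.
Then q_L = (266 - 2·(133/2))/4 = 133/4.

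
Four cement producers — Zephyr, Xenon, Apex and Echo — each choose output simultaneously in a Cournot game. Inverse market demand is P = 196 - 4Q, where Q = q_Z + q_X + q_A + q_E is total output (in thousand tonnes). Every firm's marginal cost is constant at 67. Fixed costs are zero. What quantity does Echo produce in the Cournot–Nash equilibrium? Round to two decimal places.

A representative firm's profit is π_i = q_i(196 - 4Q) - 67q_i.
Setting ∂π_i/∂q_i = 0 with rivals' quantities fixed: 129 - 8q_i - 4·Σ_{j≠i} q_j = 0.
With identical firms every q_j equals q_i, so Σ_{j≠i} q_j = 3q_i and 129 = 20q_i, giving q_i = 129/20.

6.45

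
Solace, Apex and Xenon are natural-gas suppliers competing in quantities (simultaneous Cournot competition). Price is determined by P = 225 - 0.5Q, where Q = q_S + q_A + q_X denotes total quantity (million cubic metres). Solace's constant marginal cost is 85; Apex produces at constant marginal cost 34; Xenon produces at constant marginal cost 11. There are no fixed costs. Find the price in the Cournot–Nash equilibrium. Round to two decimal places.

Solace's profit: π_S = (225 - 0.5Q)q_S - (85q_S). Setting ∂π_S/∂q_S = 0: 140 - q_S - (1/2)(q_A + q_X) = 0.
Apex's first-order condition: 191 - q_A - (1/2)(q_S + q_X) = 0.
Xenon's profit: π_X = (225 - 0.5Q)q_X - (11q_X). Setting ∂π_X/∂q_X = 0: 214 - q_X - (1/2)(q_S + q_A) = 0.
Summing all 3 equations gives 545 − 2Q = 0, hence Q = 545/2.
Back-substituting: q_S = (140 − 545/4)/(1/2) = 15/2, q_A = (191 − 545/4)/(1/2) = 219/2, q_X = (214 − 545/4)/(1/2) = 311/2.
Total output Q = 545/2, so price P = 225 - (1/2)·(545/2) = 355/4.

88.75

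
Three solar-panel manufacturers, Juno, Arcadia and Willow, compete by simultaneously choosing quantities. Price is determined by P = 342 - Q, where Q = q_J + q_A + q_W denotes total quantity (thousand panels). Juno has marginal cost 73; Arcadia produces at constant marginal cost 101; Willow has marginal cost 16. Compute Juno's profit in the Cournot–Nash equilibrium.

Juno's profit: π_J = (342 - Q)q_J - (73q_J). Setting ∂π_J/∂q_J = 0: 269 - 2q_J - (q_A + q_W) = 0.
Arcadia's profit: π_A = (342 - Q)q_A - (101q_A). Setting ∂π_A/∂q_A = 0: 241 - 2q_A - (q_J + q_W) = 0.
Willow's profit: π_W = (342 - Q)q_W - (16q_W). Setting ∂π_W/∂q_W = 0: 326 - 2q_W - (q_J + q_A) = 0.
Adding the 3 conditions: 836 − 2Q − 2Q = 0, i.e. Q = 209.
Back-substituting: q_J = (269 − 209) = 60, q_A = (241 − 209) = 32, q_W = (326 − 209) = 117.
Price P = 342 - 209 = 133.
Juno's profit: (133 - 73)·60 = 3600.

3600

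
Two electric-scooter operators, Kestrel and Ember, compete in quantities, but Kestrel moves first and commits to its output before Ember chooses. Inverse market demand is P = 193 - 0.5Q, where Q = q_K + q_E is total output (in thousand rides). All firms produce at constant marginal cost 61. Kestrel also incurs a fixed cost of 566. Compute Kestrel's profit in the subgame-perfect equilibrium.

3790

Solve by backward induction. Given q_K, the follower Ember maximises π_E = (193 - (1/2)q_K - (1/2)q_E)q_E - 61q_E.
∂π_E/∂q_E = 132 - (1/2)q_K - q_E = 0 gives the reaction function q_E = (132 - (1/2)q_K).
The leader anticipates this reaction. Substituting into P = 193 - 0.5Q gives P = 127 - (1/4)q_K, so π_K = (127 - (1/4)q_K)q_K - 61q_K.
Maximising: ∂π_K/∂q_K = 66 - (1/2)q_K = 0, giving q_K = 132.
Then q_E = (132 - (1/2)·132) = 66.
Price P = 193 - (1/2)·198 = 94.
Kestrel's profit: (94 - 61)·132 - 566 = 3790.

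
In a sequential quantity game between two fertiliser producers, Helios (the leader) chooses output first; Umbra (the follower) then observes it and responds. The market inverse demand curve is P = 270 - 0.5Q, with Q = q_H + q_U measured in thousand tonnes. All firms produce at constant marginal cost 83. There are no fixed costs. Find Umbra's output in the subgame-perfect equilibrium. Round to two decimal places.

The follower Umbra best-responds to any q_H: π_U = (270 - 0.5Q)q_U - 83q_U.
Setting the follower's marginal profit to zero, 187 - (1/2)q_H - q_U = 0, i.e. q_U = (187 - (1/2)q_H).
The leader anticipates this reaction. Substituting into P = 270 - 0.5Q gives P = 353/2 - (1/4)q_H, so π_H = (353/2 - (1/4)q_H)q_H - 83q_H.
Maximising: ∂π_H/∂q_H = 187/2 - (1/2)q_H = 0, giving q_H = 187.
Then q_U = (187 - (1/2)·187) = 187/2.

93.50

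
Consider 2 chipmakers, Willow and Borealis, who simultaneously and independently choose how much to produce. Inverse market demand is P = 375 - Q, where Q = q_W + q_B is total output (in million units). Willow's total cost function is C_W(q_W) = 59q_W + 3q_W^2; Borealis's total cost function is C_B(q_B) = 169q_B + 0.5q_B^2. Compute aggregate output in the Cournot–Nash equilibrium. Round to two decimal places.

90.17

Willow's profit: π_W = (375 - Q)q_W - (59q_W + 3q_W²). Setting ∂π_W/∂q_W = 0: 316 - 8q_W - (q_B) = 0.
Borealis's profit: π_B = (375 - Q)q_B - (169q_B + (1/2)q_B²). Setting ∂π_B/∂q_B = 0: 206 - 3q_B - (q_W) = 0.
Rearranging gives the reaction functions q_W = (316 - q_B)/8 and q_B = (206 - q_W)/3.
Solving the pair: q_W = 742/23, q_B = 1332/23.
Total output Q = 742/23 + 1332/23 = 90.1739.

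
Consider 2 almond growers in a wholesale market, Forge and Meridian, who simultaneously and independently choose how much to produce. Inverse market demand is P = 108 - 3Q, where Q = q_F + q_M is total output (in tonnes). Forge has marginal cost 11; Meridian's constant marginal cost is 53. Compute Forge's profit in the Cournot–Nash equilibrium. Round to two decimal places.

Forge's profit: π_F = (108 - 3Q)q_F - (11q_F). Setting ∂π_F/∂q_F = 0: 97 - 6q_F - 3(q_M) = 0.
Meridian's profit: π_M = (108 - 3Q)q_M - (53q_M). Setting ∂π_M/∂q_M = 0: 55 - 6q_M - 3(q_F) = 0.
So q_F = (97 - 3q_M)/6 and q_M = (55 - 3q_F)/6.
Substituting one into the other gives q_F = 139/9 and q_M = 13/9.
Price P = 108 - 3·(152/9) = 172/3.
Forge's profit: (172/3 - 11)·(139/9) = 715.5926.

715.59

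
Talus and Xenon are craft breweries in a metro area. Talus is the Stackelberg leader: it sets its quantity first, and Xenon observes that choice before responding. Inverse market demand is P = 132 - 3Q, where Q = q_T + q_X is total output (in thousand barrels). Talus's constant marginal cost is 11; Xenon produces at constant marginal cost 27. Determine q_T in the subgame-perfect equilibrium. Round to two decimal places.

22.83

The follower Xenon best-responds to any q_T: π_X = (132 - 3Q)q_X - 27q_X.
Follower FOC: 105 - 3q_T - 6q_X = 0, so q_X(q_T) = (105 - 3q_T)/6.
The leader anticipates this reaction. Substituting into P = 132 - 3Q gives P = 159/2 - (3/2)q_T, so π_T = (159/2 - (3/2)q_T)q_T - 11q_T.
Maximising: ∂π_T/∂q_T = 137/2 - 3q_T = 0, giving q_T = 137/6.
Then q_X = (105 - 3·(137/6))/6 = 73/12.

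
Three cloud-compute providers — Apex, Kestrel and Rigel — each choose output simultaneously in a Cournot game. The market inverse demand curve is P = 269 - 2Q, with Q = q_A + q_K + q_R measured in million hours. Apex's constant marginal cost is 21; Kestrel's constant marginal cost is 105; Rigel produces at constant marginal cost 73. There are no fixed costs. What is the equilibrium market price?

Apex's profit: π_A = (269 - 2Q)q_A - (21q_A). Setting ∂π_A/∂q_A = 0: 248 - 4q_A - 2(q_K + q_R) = 0.
Kestrel's first-order condition: 164 - 4q_K - 2(q_A + q_R) = 0.
Rigel's profit: π_R = (269 - 2Q)q_R - (73q_R). Setting ∂π_R/∂q_R = 0: 196 - 4q_R - 2(q_A + q_K) = 0.
Adding the 3 conditions: 608 − 4Q − 4Q = 0, i.e. Q = 76.
Back-substituting: q_A = (248 − 152)/2 = 48, q_K = (164 − 152)/2 = 6, q_R = (196 − 152)/2 = 22.
Total output Q = 76, so price P = 269 - 2·76 = 117.

117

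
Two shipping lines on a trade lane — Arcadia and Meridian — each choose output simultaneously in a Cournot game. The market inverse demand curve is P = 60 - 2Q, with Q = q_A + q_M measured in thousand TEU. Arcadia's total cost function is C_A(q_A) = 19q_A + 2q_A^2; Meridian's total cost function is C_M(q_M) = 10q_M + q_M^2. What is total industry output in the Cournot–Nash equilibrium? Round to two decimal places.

Arcadia's profit: π_A = (60 - 2Q)q_A - (19q_A + 2q_A²). Setting ∂π_A/∂q_A = 0: 41 - 8q_A - 2(q_M) = 0.
Meridian's profit: π_M = (60 - 2Q)q_M - (10q_M + q_M²). Setting ∂π_M/∂q_M = 0: 50 - 6q_M - 2(q_A) = 0.
Best responses: q_A = (41 - 2q_M)/8, q_M = (50 - 2q_A)/6.
Substituting one into the other gives q_A = 73/22 and q_M = 159/22.
Total output Q = 73/22 + 159/22 = 116/11.

10.55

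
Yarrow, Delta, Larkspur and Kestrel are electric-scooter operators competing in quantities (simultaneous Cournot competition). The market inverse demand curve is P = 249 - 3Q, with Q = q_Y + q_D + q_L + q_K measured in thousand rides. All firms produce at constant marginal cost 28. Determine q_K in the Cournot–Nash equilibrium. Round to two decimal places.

A representative firm's profit is π_i = q_i(249 - 3Q) - 28q_i.
First-order condition (treating rivals' output as given): 221 - 6q_i - 3·Σ_{j≠i} q_j = 0.
With identical firms every q_j equals q_i, so Σ_{j≠i} q_j = 3q_i and 221 = 15q_i, giving q_i = 221/15.

14.73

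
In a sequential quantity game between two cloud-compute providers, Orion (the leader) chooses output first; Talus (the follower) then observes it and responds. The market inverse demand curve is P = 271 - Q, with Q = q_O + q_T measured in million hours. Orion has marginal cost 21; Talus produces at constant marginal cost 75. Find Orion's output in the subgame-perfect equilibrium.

152

The follower Talus best-responds to any q_O: π_T = (271 - Q)q_T - 75q_T.
∂π_T/∂q_T = 196 - q_O - 2q_T = 0 gives the reaction function q_T = (196 - q_O)/2.
The leader anticipates this reaction. Substituting into P = 271 - Q gives P = 173 - (1/2)q_O, so π_O = (173 - (1/2)q_O)q_O - 21q_O.
Maximising: ∂π_O/∂q_O = 152 - q_O = 0, giving q_O = 152.
Then q_T = (196 - 152)/2 = 22.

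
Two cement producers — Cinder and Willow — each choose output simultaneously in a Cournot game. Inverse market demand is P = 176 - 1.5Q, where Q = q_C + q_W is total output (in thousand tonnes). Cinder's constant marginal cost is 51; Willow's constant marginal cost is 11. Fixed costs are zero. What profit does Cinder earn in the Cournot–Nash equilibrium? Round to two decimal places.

Cinder's profit: π_C = (176 - 1.5Q)q_C - (51q_C). Setting ∂π_C/∂q_C = 0: 125 - 3q_C - (3/2)(q_W) = 0.
Willow's first-order condition: 165 - 3q_W - (3/2)(q_C) = 0.
Rearranging gives the reaction functions q_C = (125 - (3/2)q_W)/3 and q_W = (165 - (3/2)q_C)/3.
Substituting one into the other gives q_C = 170/9 and q_W = 410/9.
Price P = 176 - (3/2)·(580/9) = 238/3.
Cinder's profit: (238/3 - 51)·(170/9) = 535.1852.

535.19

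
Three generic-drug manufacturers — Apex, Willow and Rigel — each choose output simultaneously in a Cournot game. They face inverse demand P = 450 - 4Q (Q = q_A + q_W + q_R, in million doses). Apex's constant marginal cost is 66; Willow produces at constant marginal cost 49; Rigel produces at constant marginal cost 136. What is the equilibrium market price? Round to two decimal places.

175.25

Apex's profit: π_A = (450 - 4Q)q_A - (66q_A). Setting ∂π_A/∂q_A = 0: 384 - 8q_A - 4(q_W + q_R) = 0.
Willow's profit: π_W = (450 - 4Q)q_W - (49q_W). Setting ∂π_W/∂q_W = 0: 401 - 8q_W - 4(q_A + q_R) = 0.
Rigel's first-order condition: 314 - 8q_R - 4(q_A + q_W) = 0.
Summing all 3 equations gives 1099 − 16Q = 0, hence Q = 1099/16.
Back-substituting: q_A = (384 − 1099/4)/4 = 437/16, q_W = (401 − 1099/4)/4 = 505/16, q_R = (314 − 1099/4)/4 = 157/16.
Total output Q = 1099/16, so price P = 450 - 4·(1099/16) = 701/4.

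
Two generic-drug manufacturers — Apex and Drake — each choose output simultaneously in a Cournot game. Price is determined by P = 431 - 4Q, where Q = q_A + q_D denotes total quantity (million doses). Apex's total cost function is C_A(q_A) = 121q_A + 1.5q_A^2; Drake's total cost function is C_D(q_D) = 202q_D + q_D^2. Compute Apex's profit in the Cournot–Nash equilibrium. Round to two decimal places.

2969.01

Apex's profit: π_A = (431 - 4Q)q_A - (121q_A + (3/2)q_A²). Setting ∂π_A/∂q_A = 0: 310 - 11q_A - 4(q_D) = 0.
Drake's first-order condition: 229 - 10q_D - 4(q_A) = 0.
Best responses: q_A = (310 - 4q_D)/11, q_D = (229 - 4q_A)/10.
Solving the pair: q_A = 1092/47, q_D = 1279/94.
Price P = 431 - 4·36.8404 = 283.6383.
Apex's profit: 283.6383·(1092/47) - 121·(1092/47) - (3/2)(1092/47)² = 2969.0140.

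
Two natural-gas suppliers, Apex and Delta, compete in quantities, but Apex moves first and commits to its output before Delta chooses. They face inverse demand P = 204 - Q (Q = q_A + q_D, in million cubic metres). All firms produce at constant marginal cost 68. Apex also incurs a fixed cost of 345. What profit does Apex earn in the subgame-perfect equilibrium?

1967

The follower Delta best-responds to any q_A: π_D = (204 - Q)q_D - 68q_D.
Follower FOC: 136 - q_A - 2q_D = 0, so q_D(q_A) = (136 - q_A)/2.
Apex substitutes q_D(q_A) into its own profit: π_A = q_A(204 - q_A - (136 - q_A)/2) - 68q_A = (136 - (1/2)q_A)q_A - 68q_A.
Leader FOC: 68 - q_A = 0, so q_A = 68.
Then q_D = (136 - 68)/2 = 34.
Price P = 204 - 102 = 102.
Apex's profit: (102 - 68)·68 - 345 = 1967.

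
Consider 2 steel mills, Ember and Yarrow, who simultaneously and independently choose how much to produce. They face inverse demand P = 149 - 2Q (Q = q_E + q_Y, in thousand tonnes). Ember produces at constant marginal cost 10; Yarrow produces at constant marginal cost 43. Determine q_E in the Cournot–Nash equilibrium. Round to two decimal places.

Ember's profit: π_E = (149 - 2Q)q_E - (10q_E). Setting ∂π_E/∂q_E = 0: 139 - 4q_E - 2(q_Y) = 0.
Yarrow's profit: π_Y = (149 - 2Q)q_Y - (43q_Y). Setting ∂π_Y/∂q_Y = 0: 106 - 4q_Y - 2(q_E) = 0.
Rearranging gives the reaction functions q_E = (139 - 2q_Y)/4 and q_Y = (106 - 2q_E)/4.
Solving the pair: q_E = 86/3, q_Y = 73/6.

28.67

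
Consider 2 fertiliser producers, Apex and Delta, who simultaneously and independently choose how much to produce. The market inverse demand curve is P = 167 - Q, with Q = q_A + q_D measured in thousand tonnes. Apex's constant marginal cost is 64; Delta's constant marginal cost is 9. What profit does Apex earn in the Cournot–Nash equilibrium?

256

Apex's profit: π_A = (167 - Q)q_A - (64q_A). Setting ∂π_A/∂q_A = 0: 103 - 2q_A - (q_D) = 0.
Delta's profit: π_D = (167 - Q)q_D - (9q_D). Setting ∂π_D/∂q_D = 0: 158 - 2q_D - (q_A) = 0.
Rearranging gives the reaction functions q_A = (103 - q_D)/2 and q_D = (158 - q_A)/2.
Substituting one into the other gives q_A = 16 and q_D = 71.
Price P = 167 - 87 = 80.
Apex's profit: (80 - 64)·16 = 256.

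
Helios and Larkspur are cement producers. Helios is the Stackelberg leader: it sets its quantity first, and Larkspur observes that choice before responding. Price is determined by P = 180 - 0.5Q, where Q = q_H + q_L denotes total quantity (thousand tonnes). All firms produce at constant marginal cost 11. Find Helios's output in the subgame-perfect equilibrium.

169

Solve by backward induction. Given q_H, the follower Larkspur maximises π_L = (180 - (1/2)q_H - (1/2)q_L)q_L - 11q_L.
∂π_L/∂q_L = 169 - (1/2)q_H - q_L = 0 gives the reaction function q_L = (169 - (1/2)q_H).
Helios substitutes q_L(q_H) into its own profit: π_H = q_H(180 - (1/2)q_H - (169 - (1/2)q_H)/2) - 11q_H = (191/2 - (1/4)q_H)q_H - 11q_H.
The leader's first-order condition 169/2 - (1/2)q_H = 0 yields q_H = 169.
Then q_L = (169 - (1/2)·169) = 169/2.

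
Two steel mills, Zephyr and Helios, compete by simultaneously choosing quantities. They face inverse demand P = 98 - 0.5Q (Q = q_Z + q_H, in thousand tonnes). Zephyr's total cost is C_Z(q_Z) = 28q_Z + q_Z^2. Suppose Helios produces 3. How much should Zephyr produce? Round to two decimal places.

With the rival's output fixed at 3, Zephyr's profit is π_Z = (98 - (1/2)·3 - (1/2)q_Z)q_Z - (28q_Z + q_Z²) = (193/2 - (1/2)q_Z)q_Z - (28q_Z + q_Z²).
∂π_Z/∂q_Z = 137/2 - 3q_Z = 0, so q_Z = 137/6.

22.83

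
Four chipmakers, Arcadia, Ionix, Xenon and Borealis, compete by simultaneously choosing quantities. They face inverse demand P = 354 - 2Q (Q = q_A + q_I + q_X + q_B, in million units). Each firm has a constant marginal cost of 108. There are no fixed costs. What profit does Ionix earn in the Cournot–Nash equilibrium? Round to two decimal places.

1210.32

Each firm earns π_i = (354 - 2Q)q_i - 108q_i.
First-order condition (treating rivals' output as given): 246 - 4q_i - 2·Σ_{j≠i} q_j = 0.
By symmetry each firm produces the same amount; substituting Σ_{j≠i} q_j = 3q_i yields q_i = 246/10 = 123/5.
Price P = 354 - 2·(492/5) = 786/5.
Ionix's profit: (786/5 - 108)·(123/5) = 1210.3200.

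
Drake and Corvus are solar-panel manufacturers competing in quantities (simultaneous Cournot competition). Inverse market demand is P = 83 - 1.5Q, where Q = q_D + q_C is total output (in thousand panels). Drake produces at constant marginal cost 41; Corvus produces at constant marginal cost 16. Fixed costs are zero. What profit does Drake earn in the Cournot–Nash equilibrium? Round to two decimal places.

Drake's profit: π_D = (83 - 1.5Q)q_D - (41q_D). Setting ∂π_D/∂q_D = 0: 42 - 3q_D - (3/2)(q_C) = 0.
Corvus's profit: π_C = (83 - 1.5Q)q_C - (16q_C). Setting ∂π_C/∂q_C = 0: 67 - 3q_C - (3/2)(q_D) = 0.
Rearranging gives the reaction functions q_D = (42 - (3/2)q_C)/3 and q_C = (67 - (3/2)q_D)/3.
Solving the pair: q_D = 34/9, q_C = 184/9.
Price P = 83 - (3/2)·(218/9) = 140/3.
Drake's profit: (140/3 - 41)·(34/9) = 578/27.

21.41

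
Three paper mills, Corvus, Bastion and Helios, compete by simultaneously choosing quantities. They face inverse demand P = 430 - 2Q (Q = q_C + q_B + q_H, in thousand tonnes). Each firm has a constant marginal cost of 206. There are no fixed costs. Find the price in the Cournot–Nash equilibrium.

A representative firm's profit is π_i = q_i(430 - 2Q) - 206q_i.
Setting ∂π_i/∂q_i = 0 with rivals' quantities fixed: 224 - 4q_i - 2·Σ_{j≠i} q_j = 0.
With identical firms every q_j equals q_i, so Σ_{j≠i} q_j = 2q_i and 224 = 8q_i, giving q_i = 28.
Total output Q = 84, so price P = 430 - 2·84 = 262.

262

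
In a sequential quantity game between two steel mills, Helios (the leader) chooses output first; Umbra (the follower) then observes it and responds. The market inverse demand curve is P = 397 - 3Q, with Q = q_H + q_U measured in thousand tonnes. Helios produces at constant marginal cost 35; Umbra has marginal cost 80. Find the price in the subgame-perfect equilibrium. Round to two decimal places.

Solve by backward induction. Given q_H, the follower Umbra maximises π_U = (397 - 3q_H - 3q_U)q_U - 80q_U.
Setting the follower's marginal profit to zero, 317 - 3q_H - 6q_U = 0, i.e. q_U = (317 - 3q_H)/6.
Helios substitutes q_U(q_H) into its own profit: π_H = q_H(397 - 3q_H - (317 - 3q_H)/2) - 35q_H = (477/2 - (3/2)q_H)q_H - 35q_H.
The leader's first-order condition 407/2 - 3q_H = 0 yields q_H = 407/6.
Then q_U = (317 - 3·(407/6))/6 = 227/12.
Total output Q = 347/4, so price P = 397 - 3·(347/4) = 547/4.

136.75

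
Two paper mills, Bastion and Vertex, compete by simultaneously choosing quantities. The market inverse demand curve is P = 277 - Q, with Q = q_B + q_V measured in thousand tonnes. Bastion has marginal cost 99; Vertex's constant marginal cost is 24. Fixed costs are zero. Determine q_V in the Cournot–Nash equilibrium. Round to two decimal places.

Bastion's profit: π_B = (277 - Q)q_B - (99q_B). Setting ∂π_B/∂q_B = 0: 178 - 2q_B - (q_V) = 0.
Vertex's first-order condition: 253 - 2q_V - (q_B) = 0.
Rearranging gives the reaction functions q_B = (178 - q_V)/2 and q_V = (253 - q_B)/2.
Substituting one into the other gives q_B = 103/3 and q_V = 328/3.

109.33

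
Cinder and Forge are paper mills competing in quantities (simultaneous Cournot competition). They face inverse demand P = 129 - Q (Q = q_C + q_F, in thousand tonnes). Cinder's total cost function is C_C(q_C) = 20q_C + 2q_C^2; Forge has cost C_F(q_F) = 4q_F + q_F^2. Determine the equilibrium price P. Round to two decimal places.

87.61

Cinder's profit: π_C = (129 - Q)q_C - (20q_C + 2q_C²). Setting ∂π_C/∂q_C = 0: 109 - 6q_C - (q_F) = 0.
Forge's profit: π_F = (129 - Q)q_F - (4q_F + q_F²). Setting ∂π_F/∂q_F = 0: 125 - 4q_F - (q_C) = 0.
Rearranging gives the reaction functions q_C = (109 - q_F)/6 and q_F = (125 - q_C)/4.
Substituting one into the other gives q_C = 311/23 and q_F = 641/23.
Total output Q = 952/23, so price P = 129 - 952/23 = 87.6087.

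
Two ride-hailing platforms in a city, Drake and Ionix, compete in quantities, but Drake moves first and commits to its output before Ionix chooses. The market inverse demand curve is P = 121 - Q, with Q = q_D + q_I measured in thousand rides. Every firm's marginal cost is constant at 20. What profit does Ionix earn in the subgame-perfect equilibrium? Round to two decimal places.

The follower Ionix best-responds to any q_D: π_I = (121 - Q)q_I - 20q_I.
Setting the follower's marginal profit to zero, 101 - q_D - 2q_I = 0, i.e. q_I = (101 - q_D)/2.
Drake substitutes q_I(q_D) into its own profit: π_D = q_D(121 - q_D - (101 - q_D)/2) - 20q_D = (141/2 - (1/2)q_D)q_D - 20q_D.
Leader FOC: 101/2 - q_D = 0, so q_D = 101/2.
Then q_I = (101 - 101/2)/2 = 101/4.
Price P = 121 - 303/4 = 181/4.
Ionix's profit: (181/4 - 20)·(101/4) = 637.5625.

637.56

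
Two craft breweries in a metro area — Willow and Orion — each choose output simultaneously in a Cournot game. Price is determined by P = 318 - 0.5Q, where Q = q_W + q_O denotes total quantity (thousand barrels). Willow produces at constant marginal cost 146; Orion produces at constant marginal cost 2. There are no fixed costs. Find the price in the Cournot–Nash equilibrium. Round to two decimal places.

155.33

Willow's profit: π_W = (318 - 0.5Q)q_W - (146q_W). Setting ∂π_W/∂q_W = 0: 172 - q_W - (1/2)(q_O) = 0.
Orion's first-order condition: 316 - q_O - (1/2)(q_W) = 0.
Best responses: q_W = (172 - (1/2)q_O), q_O = (316 - (1/2)q_W).
Solving the pair: q_W = 56/3, q_O = 920/3.
Total output Q = 976/3, so price P = 318 - (1/2)·(976/3) = 466/3.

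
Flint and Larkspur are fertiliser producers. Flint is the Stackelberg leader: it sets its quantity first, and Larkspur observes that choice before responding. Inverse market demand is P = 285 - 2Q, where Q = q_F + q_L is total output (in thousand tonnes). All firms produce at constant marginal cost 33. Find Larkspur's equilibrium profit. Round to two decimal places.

Solve by backward induction. Given q_F, the follower Larkspur maximises π_L = (285 - 2q_F - 2q_L)q_L - 33q_L.
Setting the follower's marginal profit to zero, 252 - 2q_F - 4q_L = 0, i.e. q_L = (252 - 2q_F)/4.
Flint substitutes q_L(q_F) into its own profit: π_F = q_F(285 - 2q_F - (252 - 2q_F)/2) - 33q_F = (159 - q_F)q_F - 33q_F.
The leader's first-order condition 126 - 2q_F = 0 yields q_F = 63.
Then q_L = (252 - 2·63)/4 = 63/2.
Price P = 285 - 2·(189/2) = 96.
Larkspur's profit: (96 - 33)·(63/2) = 1984.5000.

1984.50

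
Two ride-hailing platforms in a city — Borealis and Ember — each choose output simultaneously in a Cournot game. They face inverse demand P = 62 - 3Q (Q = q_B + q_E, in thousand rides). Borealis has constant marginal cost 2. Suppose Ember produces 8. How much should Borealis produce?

With the rival's output fixed at 8, Borealis's profit is π_B = (62 - 3·8 - 3q_B)q_B - (2q_B) = (38 - 3q_B)q_B - (2q_B).
∂π_B/∂q_B = 36 - 6q_B = 0, so q_B = 6.

6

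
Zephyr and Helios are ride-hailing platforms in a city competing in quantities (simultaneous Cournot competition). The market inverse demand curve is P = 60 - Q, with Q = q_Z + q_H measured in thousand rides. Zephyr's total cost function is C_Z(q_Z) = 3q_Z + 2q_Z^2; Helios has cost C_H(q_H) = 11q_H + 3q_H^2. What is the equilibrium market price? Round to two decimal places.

46.30

Zephyr's profit: π_Z = (60 - Q)q_Z - (3q_Z + 2q_Z²). Setting ∂π_Z/∂q_Z = 0: 57 - 6q_Z - (q_H) = 0.
Helios's profit: π_H = (60 - Q)q_H - (11q_H + 3q_H²). Setting ∂π_H/∂q_H = 0: 49 - 8q_H - (q_Z) = 0.
So q_Z = (57 - q_H)/6 and q_H = (49 - q_Z)/8.
Solving the pair: q_Z = 407/47, q_H = 237/47.
Total output Q = 644/47, so price P = 60 - 644/47 = 46.2979.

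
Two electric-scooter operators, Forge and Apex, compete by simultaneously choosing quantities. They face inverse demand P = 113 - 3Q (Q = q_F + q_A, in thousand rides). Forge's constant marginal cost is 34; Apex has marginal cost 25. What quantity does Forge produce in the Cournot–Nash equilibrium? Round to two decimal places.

7.78

Forge's profit: π_F = (113 - 3Q)q_F - (34q_F). Setting ∂π_F/∂q_F = 0: 79 - 6q_F - 3(q_A) = 0.
Apex's first-order condition: 88 - 6q_A - 3(q_F) = 0.
So q_F = (79 - 3q_A)/6 and q_A = (88 - 3q_F)/6.
Solving the pair: q_F = 70/9, q_A = 97/9.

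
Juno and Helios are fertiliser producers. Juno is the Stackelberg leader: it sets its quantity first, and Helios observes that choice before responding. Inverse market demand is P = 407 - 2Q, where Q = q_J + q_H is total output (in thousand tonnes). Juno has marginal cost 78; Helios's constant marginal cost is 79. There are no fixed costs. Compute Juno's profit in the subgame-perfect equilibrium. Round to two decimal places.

6806.25

Solve by backward induction. Given q_J, the follower Helios maximises π_H = (407 - 2q_J - 2q_H)q_H - 79q_H.
∂π_H/∂q_H = 328 - 2q_J - 4q_H = 0 gives the reaction function q_H = (328 - 2q_J)/4.
Juno substitutes q_H(q_J) into its own profit: π_J = q_J(407 - 2q_J - (328 - 2q_J)/2) - 78q_J = (243 - q_J)q_J - 78q_J.
Maximising: ∂π_J/∂q_J = 165 - 2q_J = 0, giving q_J = 165/2.
Then q_H = (328 - 2·(165/2))/4 = 163/4.
Price P = 407 - 2·(493/4) = 321/2.
Juno's profit: (321/2 - 78)·(165/2) = 6806.2500.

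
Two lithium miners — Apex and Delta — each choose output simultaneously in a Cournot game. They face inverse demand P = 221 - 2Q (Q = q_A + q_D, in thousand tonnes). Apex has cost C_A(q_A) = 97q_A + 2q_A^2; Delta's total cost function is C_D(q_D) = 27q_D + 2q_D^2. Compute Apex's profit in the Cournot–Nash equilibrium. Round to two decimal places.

Apex's profit: π_A = (221 - 2Q)q_A - (97q_A + 2q_A²). Setting ∂π_A/∂q_A = 0: 124 - 8q_A - 2(q_D) = 0.
Delta's first-order condition: 194 - 8q_D - 2(q_A) = 0.
Rearranging gives the reaction functions q_A = (124 - 2q_D)/8 and q_D = (194 - 2q_A)/8.
Substituting one into the other gives q_A = 151/15 and q_D = 326/15.
Price P = 221 - 2·(159/5) = 787/5.
Apex's profit: (787/5)·(151/15) - 97·(151/15) - 2(151/15)² = 405.3511.

405.35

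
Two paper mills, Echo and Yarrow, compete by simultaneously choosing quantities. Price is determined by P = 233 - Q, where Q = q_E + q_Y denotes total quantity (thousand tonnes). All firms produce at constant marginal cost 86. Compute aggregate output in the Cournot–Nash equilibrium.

98

A representative firm's profit is π_i = q_i(233 - Q) - 86q_i.
Setting ∂π_i/∂q_i = 0 with rivals' quantities fixed: 147 - 2q_i - q_j = 0.
With identical firms every q_j equals q_i, so q_j = q_i and 147 = 3q_i, giving q_i = 49.
Total output Q = 49 + 49 = 98.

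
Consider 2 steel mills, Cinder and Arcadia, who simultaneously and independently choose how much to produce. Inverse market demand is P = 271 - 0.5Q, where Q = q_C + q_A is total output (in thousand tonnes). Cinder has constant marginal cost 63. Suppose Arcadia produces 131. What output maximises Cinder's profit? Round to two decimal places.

142.50

With the rival's output fixed at 131, Cinder's profit is π_C = (271 - (1/2)·131 - (1/2)q_C)q_C - (63q_C) = (411/2 - (1/2)q_C)q_C - (63q_C).
∂π_C/∂q_C = 285/2 - q_C = 0, so q_C = 285/2.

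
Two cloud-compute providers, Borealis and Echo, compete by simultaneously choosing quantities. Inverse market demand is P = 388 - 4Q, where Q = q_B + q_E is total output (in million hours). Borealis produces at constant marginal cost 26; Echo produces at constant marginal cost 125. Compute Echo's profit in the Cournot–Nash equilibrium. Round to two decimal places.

Borealis's profit: π_B = (388 - 4Q)q_B - (26q_B). Setting ∂π_B/∂q_B = 0: 362 - 8q_B - 4(q_E) = 0.
Echo's first-order condition: 263 - 8q_E - 4(q_B) = 0.
So q_B = (362 - 4q_E)/8 and q_E = (263 - 4q_B)/8.
Solving the pair: q_B = 461/12, q_E = 41/3.
Price P = 388 - 4·(625/12) = 539/3.
Echo's profit: (539/3 - 125)·(41/3) = 747.1111.

747.11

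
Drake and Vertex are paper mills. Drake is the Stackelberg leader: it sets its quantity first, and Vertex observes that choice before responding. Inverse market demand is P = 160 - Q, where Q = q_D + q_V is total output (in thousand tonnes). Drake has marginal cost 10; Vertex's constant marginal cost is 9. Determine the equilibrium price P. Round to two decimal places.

Solve by backward induction. Given q_D, the follower Vertex maximises π_V = (160 - q_D - q_V)q_V - 9q_V.
Setting the follower's marginal profit to zero, 151 - q_D - 2q_V = 0, i.e. q_V = (151 - q_D)/2.
Drake substitutes q_V(q_D) into its own profit: π_D = q_D(160 - q_D - (151 - q_D)/2) - 10q_D = (169/2 - (1/2)q_D)q_D - 10q_D.
Maximising: ∂π_D/∂q_D = 149/2 - q_D = 0, giving q_D = 149/2.
Then q_V = (151 - 149/2)/2 = 153/4.
Total output Q = 451/4, so price P = 160 - 451/4 = 189/4.

47.25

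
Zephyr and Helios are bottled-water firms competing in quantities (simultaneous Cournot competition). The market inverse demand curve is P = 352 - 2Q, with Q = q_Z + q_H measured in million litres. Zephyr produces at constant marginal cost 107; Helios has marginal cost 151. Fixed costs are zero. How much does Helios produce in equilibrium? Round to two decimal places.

Zephyr's profit: π_Z = (352 - 2Q)q_Z - (107q_Z). Setting ∂π_Z/∂q_Z = 0: 245 - 4q_Z - 2(q_H) = 0.
Helios's profit: π_H = (352 - 2Q)q_H - (151q_H). Setting ∂π_H/∂q_H = 0: 201 - 4q_H - 2(q_Z) = 0.
Best responses: q_Z = (245 - 2q_H)/4, q_H = (201 - 2q_Z)/4.
Substituting one into the other gives q_Z = 289/6 and q_H = 157/6.

26.17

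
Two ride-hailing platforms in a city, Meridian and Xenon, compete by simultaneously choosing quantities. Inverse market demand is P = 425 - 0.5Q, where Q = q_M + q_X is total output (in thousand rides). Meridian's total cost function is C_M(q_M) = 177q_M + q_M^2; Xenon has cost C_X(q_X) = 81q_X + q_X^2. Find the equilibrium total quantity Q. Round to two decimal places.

Meridian's profit: π_M = (425 - 0.5Q)q_M - (177q_M + q_M²). Setting ∂π_M/∂q_M = 0: 248 - 3q_M - (1/2)(q_X) = 0.
Xenon's profit: π_X = (425 - 0.5Q)q_X - (81q_X + q_X²). Setting ∂π_X/∂q_X = 0: 344 - 3q_X - (1/2)(q_M) = 0.
So q_M = (248 - (1/2)q_X)/3 and q_X = (344 - (1/2)q_M)/3.
Substituting one into the other gives q_M = 65.3714 and q_X = 103.7714.
Total output Q = 65.3714 + 103.7714 = 1184/7.

169.14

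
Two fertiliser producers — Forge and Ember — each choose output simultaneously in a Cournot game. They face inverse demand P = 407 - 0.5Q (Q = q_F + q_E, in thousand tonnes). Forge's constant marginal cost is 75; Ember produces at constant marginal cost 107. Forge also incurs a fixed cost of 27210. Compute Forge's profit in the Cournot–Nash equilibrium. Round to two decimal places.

2233.56

Forge's profit: π_F = (407 - 0.5Q)q_F - (75q_F). Setting ∂π_F/∂q_F = 0: 332 - q_F - (1/2)(q_E) = 0.
Ember's first-order condition: 300 - q_E - (1/2)(q_F) = 0.
Best responses: q_F = (332 - (1/2)q_E), q_E = (300 - (1/2)q_F).
Substituting one into the other gives q_F = 728/3 and q_E = 536/3.
Price P = 407 - (1/2)·(1264/3) = 589/3.
Forge's profit: (589/3 - 75)·(728/3) - 27210 = 2233.5556.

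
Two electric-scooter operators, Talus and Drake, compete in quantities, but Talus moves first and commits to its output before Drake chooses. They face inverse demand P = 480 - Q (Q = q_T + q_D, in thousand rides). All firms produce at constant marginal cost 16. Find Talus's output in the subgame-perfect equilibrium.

232

The follower Drake best-responds to any q_T: π_D = (480 - Q)q_D - 16q_D.
Setting the follower's marginal profit to zero, 464 - q_T - 2q_D = 0, i.e. q_D = (464 - q_T)/2.
The leader anticipates this reaction. Substituting into P = 480 - Q gives P = 248 - (1/2)q_T, so π_T = (248 - (1/2)q_T)q_T - 16q_T.
Leader FOC: 232 - q_T = 0, so q_T = 232.
Then q_D = (464 - 232)/2 = 116.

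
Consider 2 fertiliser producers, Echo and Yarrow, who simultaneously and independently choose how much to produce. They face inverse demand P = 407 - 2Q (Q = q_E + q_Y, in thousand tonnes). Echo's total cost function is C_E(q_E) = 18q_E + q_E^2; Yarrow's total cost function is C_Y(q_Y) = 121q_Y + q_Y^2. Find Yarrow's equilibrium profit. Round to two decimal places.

Echo's profit: π_E = (407 - 2Q)q_E - (18q_E + q_E²). Setting ∂π_E/∂q_E = 0: 389 - 6q_E - 2(q_Y) = 0.
Yarrow's profit: π_Y = (407 - 2Q)q_Y - (121q_Y + q_Y²). Setting ∂π_Y/∂q_Y = 0: 286 - 6q_Y - 2(q_E) = 0.
So q_E = (389 - 2q_Y)/6 and q_Y = (286 - 2q_E)/6.
Substituting one into the other gives q_E = 881/16 and q_Y = 469/16.
Price P = 407 - 2·(675/8) = 953/4.
Yarrow's profit: (953/4)·(469/16) - 121·(469/16) - (469/16)² = 2577.6680.

2577.67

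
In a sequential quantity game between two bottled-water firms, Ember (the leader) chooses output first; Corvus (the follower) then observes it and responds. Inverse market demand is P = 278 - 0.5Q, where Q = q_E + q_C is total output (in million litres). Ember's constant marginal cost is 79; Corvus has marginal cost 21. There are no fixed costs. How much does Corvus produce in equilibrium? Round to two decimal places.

The follower Corvus best-responds to any q_E: π_C = (278 - 0.5Q)q_C - 21q_C.
Setting the follower's marginal profit to zero, 257 - (1/2)q_E - q_C = 0, i.e. q_C = (257 - (1/2)q_E).
The leader anticipates this reaction. Substituting into P = 278 - 0.5Q gives P = 299/2 - (1/4)q_E, so π_E = (299/2 - (1/4)q_E)q_E - 79q_E.
Leader FOC: 141/2 - (1/2)q_E = 0, so q_E = 141.
Then q_C = (257 - (1/2)·141) = 373/2.

186.50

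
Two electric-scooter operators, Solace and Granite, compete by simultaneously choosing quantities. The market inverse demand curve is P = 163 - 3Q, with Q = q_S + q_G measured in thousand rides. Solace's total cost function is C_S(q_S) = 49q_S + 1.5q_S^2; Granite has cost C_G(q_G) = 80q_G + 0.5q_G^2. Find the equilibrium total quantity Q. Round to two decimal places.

Solace's profit: π_S = (163 - 3Q)q_S - (49q_S + (3/2)q_S²). Setting ∂π_S/∂q_S = 0: 114 - 9q_S - 3(q_G) = 0.
Granite's profit: π_G = (163 - 3Q)q_G - (80q_G + (1/2)q_G²). Setting ∂π_G/∂q_G = 0: 83 - 7q_G - 3(q_S) = 0.
Rearranging gives the reaction functions q_S = (114 - 3q_G)/9 and q_G = (83 - 3q_S)/7.
Substituting one into the other gives q_S = 61/6 and q_G = 15/2.
Total output Q = 61/6 + 15/2 = 53/3.

17.67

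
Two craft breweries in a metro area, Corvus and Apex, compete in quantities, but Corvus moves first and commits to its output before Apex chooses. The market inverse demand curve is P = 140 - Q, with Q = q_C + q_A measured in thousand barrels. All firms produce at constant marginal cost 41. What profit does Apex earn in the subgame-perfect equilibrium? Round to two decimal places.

612.56

Solve by backward induction. Given q_C, the follower Apex maximises π_A = (140 - q_C - q_A)q_A - 41q_A.
Setting the follower's marginal profit to zero, 99 - q_C - 2q_A = 0, i.e. q_A = (99 - q_C)/2.
Corvus substitutes q_A(q_C) into its own profit: π_C = q_C(140 - q_C - (99 - q_C)/2) - 41q_C = (181/2 - (1/2)q_C)q_C - 41q_C.
The leader's first-order condition 99/2 - q_C = 0 yields q_C = 99/2.
Then q_A = (99 - 99/2)/2 = 99/4.
Price P = 140 - 297/4 = 263/4.
Apex's profit: (263/4 - 41)·(99/4) = 612.5625.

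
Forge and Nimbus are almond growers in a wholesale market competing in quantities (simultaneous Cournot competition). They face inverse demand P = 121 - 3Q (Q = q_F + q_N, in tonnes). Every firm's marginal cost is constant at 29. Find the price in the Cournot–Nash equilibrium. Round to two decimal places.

A representative firm's profit is π_i = q_i(121 - 3Q) - 29q_i.
Setting ∂π_i/∂q_i = 0 with rivals' quantities fixed: 92 - 6q_i - 3q_j = 0.
By symmetry each firm produces the same amount; substituting q_j = q_i yields q_i = 92/9.
Total output Q = 184/9, so price P = 121 - 3·(184/9) = 179/3.

59.67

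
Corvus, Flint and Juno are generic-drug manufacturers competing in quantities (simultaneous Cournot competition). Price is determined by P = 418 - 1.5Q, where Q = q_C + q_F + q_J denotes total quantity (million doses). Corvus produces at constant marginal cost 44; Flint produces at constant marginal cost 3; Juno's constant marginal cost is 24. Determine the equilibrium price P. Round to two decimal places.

122.25

Corvus's profit: π_C = (418 - 1.5Q)q_C - (44q_C). Setting ∂π_C/∂q_C = 0: 374 - 3q_C - (3/2)(q_F + q_J) = 0.
Flint's profit: π_F = (418 - 1.5Q)q_F - (3q_F). Setting ∂π_F/∂q_F = 0: 415 - 3q_F - (3/2)(q_C + q_J) = 0.
Juno's profit: π_J = (418 - 1.5Q)q_J - (24q_J). Setting ∂π_J/∂q_J = 0: 394 - 3q_J - (3/2)(q_C + q_F) = 0.
Summing all 3 equations gives 1183 − 6Q = 0, hence Q = 1183/6.
Back-substituting: q_C = (374 − 1183/4)/(3/2) = 313/6, q_F = (415 − 1183/4)/(3/2) = 159/2, q_J = (394 − 1183/4)/(3/2) = 131/2.
Total output Q = 1183/6, so price P = 418 - (3/2)·(1183/6) = 489/4.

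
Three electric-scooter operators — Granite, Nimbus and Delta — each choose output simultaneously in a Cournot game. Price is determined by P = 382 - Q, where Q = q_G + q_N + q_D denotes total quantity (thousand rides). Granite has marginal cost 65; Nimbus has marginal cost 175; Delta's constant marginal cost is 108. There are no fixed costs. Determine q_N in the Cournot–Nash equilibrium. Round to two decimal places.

Granite's profit: π_G = (382 - Q)q_G - (65q_G). Setting ∂π_G/∂q_G = 0: 317 - 2q_G - (q_N + q_D) = 0.
Nimbus's profit: π_N = (382 - Q)q_N - (175q_N). Setting ∂π_N/∂q_N = 0: 207 - 2q_N - (q_G + q_D) = 0.
Delta's first-order condition: 274 - 2q_D - (q_G + q_N) = 0.
Summing all 3 equations gives 798 − 4Q = 0, hence Q = 399/2.
Back-substituting: q_G = (317 − 399/2) = 235/2, q_N = (207 − 399/2) = 15/2, q_D = (274 − 399/2) = 149/2.

7.50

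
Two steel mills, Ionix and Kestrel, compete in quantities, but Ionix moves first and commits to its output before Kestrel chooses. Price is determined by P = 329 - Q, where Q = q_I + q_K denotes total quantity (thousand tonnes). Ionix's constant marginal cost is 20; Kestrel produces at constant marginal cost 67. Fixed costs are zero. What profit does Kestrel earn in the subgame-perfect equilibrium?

Solve by backward induction. Given q_I, the follower Kestrel maximises π_K = (329 - q_I - q_K)q_K - 67q_K.
Follower FOC: 262 - q_I - 2q_K = 0, so q_K(q_I) = (262 - q_I)/2.
The leader anticipates this reaction. Substituting into P = 329 - Q gives P = 198 - (1/2)q_I, so π_I = (198 - (1/2)q_I)q_I - 20q_I.
Leader FOC: 178 - q_I = 0, so q_I = 178.
Then q_K = (262 - 178)/2 = 42.
Price P = 329 - 220 = 109.
Kestrel's profit: (109 - 67)·42 = 1764.

1764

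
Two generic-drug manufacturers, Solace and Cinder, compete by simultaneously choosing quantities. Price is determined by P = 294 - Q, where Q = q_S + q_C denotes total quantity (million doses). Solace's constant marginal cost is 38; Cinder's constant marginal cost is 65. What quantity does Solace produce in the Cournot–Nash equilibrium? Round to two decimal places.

94.33

Solace's profit: π_S = (294 - Q)q_S - (38q_S). Setting ∂π_S/∂q_S = 0: 256 - 2q_S - (q_C) = 0.
Cinder's first-order condition: 229 - 2q_C - (q_S) = 0.
Best responses: q_S = (256 - q_C)/2, q_C = (229 - q_S)/2.
Substituting one into the other gives q_S = 283/3 and q_C = 202/3.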